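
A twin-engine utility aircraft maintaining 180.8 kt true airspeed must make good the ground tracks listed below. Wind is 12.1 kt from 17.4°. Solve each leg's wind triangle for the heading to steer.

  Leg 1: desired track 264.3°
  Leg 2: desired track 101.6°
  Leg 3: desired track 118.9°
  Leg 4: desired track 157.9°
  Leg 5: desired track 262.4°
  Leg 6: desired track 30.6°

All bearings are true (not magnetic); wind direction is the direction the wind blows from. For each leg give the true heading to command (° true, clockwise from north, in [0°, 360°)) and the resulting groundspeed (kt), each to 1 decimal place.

Leg 1: heading=267.8°, groundspeed=185.2 kt
Leg 2: heading=97.8°, groundspeed=179.2 kt
Leg 3: heading=115.1°, groundspeed=182.8 kt
Leg 4: heading=155.5°, groundspeed=190.0 kt
Leg 5: heading=265.9°, groundspeed=185.6 kt
Leg 6: heading=29.7°, groundspeed=169.0 kt

Leg 1: desired track 264.3°; wind correction +3.5° → command heading 267.8°, groundspeed 185.2 kt
Leg 2: desired track 101.6°; wind correction -3.8° → command heading 97.8°, groundspeed 179.2 kt
Leg 3: desired track 118.9°; wind correction -3.8° → command heading 115.1°, groundspeed 182.8 kt
Leg 4: desired track 157.9°; wind correction -2.4° → command heading 155.5°, groundspeed 190.0 kt
Leg 5: desired track 262.4°; wind correction +3.5° → command heading 265.9°, groundspeed 185.6 kt
Leg 6: desired track 30.6°; wind correction -0.9° → command heading 29.7°, groundspeed 169.0 kt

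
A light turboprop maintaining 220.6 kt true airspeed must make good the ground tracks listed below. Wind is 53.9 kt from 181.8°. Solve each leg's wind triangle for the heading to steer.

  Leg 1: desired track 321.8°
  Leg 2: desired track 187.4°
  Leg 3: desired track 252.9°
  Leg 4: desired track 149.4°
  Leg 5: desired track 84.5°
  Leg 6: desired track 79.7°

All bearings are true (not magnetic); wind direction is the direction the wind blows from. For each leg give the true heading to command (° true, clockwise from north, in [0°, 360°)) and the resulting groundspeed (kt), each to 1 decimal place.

Leg 1: heading=312.8°, groundspeed=259.2 kt
Leg 2: heading=186.0°, groundspeed=166.9 kt
Leg 3: heading=239.5°, groundspeed=197.2 kt
Leg 4: heading=156.9°, groundspeed=173.2 kt
Leg 5: heading=98.5°, groundspeed=220.9 kt
Leg 6: heading=93.5°, groundspeed=225.5 kt

Leg 1: desired track 321.8°; wind correction -9.0° → command heading 312.8°, groundspeed 259.2 kt
Leg 2: desired track 187.4°; wind correction -1.4° → command heading 186.0°, groundspeed 166.9 kt
Leg 3: desired track 252.9°; wind correction -13.4° → command heading 239.5°, groundspeed 197.2 kt
Leg 4: desired track 149.4°; wind correction +7.5° → command heading 156.9°, groundspeed 173.2 kt
Leg 5: desired track 84.5°; wind correction +14.0° → command heading 98.5°, groundspeed 220.9 kt
Leg 6: desired track 79.7°; wind correction +13.8° → command heading 93.5°, groundspeed 225.5 kt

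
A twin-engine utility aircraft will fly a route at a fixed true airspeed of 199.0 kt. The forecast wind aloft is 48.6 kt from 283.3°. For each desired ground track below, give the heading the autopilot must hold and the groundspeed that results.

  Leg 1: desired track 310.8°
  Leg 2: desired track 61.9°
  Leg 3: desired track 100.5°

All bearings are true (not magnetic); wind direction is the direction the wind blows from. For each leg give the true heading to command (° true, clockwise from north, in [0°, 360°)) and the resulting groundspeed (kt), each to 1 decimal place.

Leg 1: heading=304.3°, groundspeed=154.6 kt
Leg 2: heading=52.6°, groundspeed=232.8 kt
Leg 3: heading=99.8°, groundspeed=247.5 kt

Leg 1: desired track 310.8°; wind correction -6.5° → command heading 304.3°, groundspeed 154.6 kt
Leg 2: desired track 61.9°; wind correction -9.3° → command heading 52.6°, groundspeed 232.8 kt
Leg 3: desired track 100.5°; wind correction -0.7° → command heading 99.8°, groundspeed 247.5 kt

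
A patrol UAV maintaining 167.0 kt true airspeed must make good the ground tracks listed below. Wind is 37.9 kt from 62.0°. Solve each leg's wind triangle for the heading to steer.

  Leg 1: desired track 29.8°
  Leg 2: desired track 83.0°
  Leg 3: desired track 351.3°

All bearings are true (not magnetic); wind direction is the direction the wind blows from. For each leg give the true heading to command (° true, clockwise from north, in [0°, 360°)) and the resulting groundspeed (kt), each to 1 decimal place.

Leg 1: heading=36.7°, groundspeed=133.7 kt
Leg 2: heading=78.3°, groundspeed=131.1 kt
Leg 3: heading=3.7°, groundspeed=150.6 kt

Leg 1: desired track 29.8°; wind correction +6.9° → command heading 36.7°, groundspeed 133.7 kt
Leg 2: desired track 83.0°; wind correction -4.7° → command heading 78.3°, groundspeed 131.1 kt
Leg 3: desired track 351.3°; wind correction +12.4° → command heading 3.7°, groundspeed 150.6 kt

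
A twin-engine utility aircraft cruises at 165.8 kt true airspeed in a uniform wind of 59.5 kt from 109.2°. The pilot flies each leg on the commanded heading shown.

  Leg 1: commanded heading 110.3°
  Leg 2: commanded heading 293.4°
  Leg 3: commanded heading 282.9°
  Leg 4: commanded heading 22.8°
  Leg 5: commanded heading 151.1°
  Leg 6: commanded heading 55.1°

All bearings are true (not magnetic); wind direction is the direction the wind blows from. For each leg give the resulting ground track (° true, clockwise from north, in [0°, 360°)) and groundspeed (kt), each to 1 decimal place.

Leg 1: track=110.9°, groundspeed=106.3 kt
Leg 2: track=292.3°, groundspeed=225.2 kt
Leg 3: track=284.6°, groundspeed=225.0 kt
Leg 4: track=2.7°, groundspeed=172.6 kt
Leg 5: track=169.2°, groundspeed=127.8 kt
Leg 6: track=34.9°, groundspeed=139.5 kt

Leg 1: heading 110.3°; drift +0.6° → track 110.9°, groundspeed 106.3 kt
Leg 2: heading 293.4°; drift -1.1° → track 292.3°, groundspeed 225.2 kt
Leg 3: heading 282.9°; drift +1.7° → track 284.6°, groundspeed 225.0 kt
Leg 4: heading 22.8°; drift -20.1° → track 2.7°, groundspeed 172.6 kt
Leg 5: heading 151.1°; drift +18.1° → track 169.2°, groundspeed 127.8 kt
Leg 6: heading 55.1°; drift -20.2° → track 34.9°, groundspeed 139.5 kt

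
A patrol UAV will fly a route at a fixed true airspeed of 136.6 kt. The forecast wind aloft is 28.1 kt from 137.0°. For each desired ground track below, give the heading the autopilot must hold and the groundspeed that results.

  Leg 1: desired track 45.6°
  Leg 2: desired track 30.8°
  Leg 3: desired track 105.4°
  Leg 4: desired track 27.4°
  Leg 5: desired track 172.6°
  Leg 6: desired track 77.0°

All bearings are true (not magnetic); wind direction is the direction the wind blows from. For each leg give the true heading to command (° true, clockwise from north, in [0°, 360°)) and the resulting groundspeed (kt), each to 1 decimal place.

Leg 1: heading=57.5°, groundspeed=134.4 kt
Leg 2: heading=42.2°, groundspeed=141.7 kt
Leg 3: heading=111.6°, groundspeed=111.9 kt
Leg 4: heading=38.6°, groundspeed=143.4 kt
Leg 5: heading=165.7°, groundspeed=112.8 kt
Leg 6: heading=87.3°, groundspeed=120.4 kt

Leg 1: desired track 45.6°; wind correction +11.9° → command heading 57.5°, groundspeed 134.4 kt
Leg 2: desired track 30.8°; wind correction +11.4° → command heading 42.2°, groundspeed 141.7 kt
Leg 3: desired track 105.4°; wind correction +6.2° → command heading 111.6°, groundspeed 111.9 kt
Leg 4: desired track 27.4°; wind correction +11.2° → command heading 38.6°, groundspeed 143.4 kt
Leg 5: desired track 172.6°; wind correction -6.9° → command heading 165.7°, groundspeed 112.8 kt
Leg 6: desired track 77.0°; wind correction +10.3° → command heading 87.3°, groundspeed 120.4 kt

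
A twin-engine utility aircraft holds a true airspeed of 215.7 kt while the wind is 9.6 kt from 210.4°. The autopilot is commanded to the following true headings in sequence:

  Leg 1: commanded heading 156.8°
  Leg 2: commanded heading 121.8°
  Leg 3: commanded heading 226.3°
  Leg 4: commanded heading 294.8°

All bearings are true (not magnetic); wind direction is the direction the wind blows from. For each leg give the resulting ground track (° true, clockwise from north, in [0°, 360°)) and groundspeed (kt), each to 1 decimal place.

Leg 1: track=154.7°, groundspeed=210.1 kt
Leg 2: track=119.2°, groundspeed=215.7 kt
Leg 3: track=227.0°, groundspeed=206.5 kt
Leg 4: track=297.3°, groundspeed=215.0 kt

Leg 1: heading 156.8°; drift -2.1° → track 154.7°, groundspeed 210.1 kt
Leg 2: heading 121.8°; drift -2.6° → track 119.2°, groundspeed 215.7 kt
Leg 3: heading 226.3°; drift +0.7° → track 227.0°, groundspeed 206.5 kt
Leg 4: heading 294.8°; drift +2.5° → track 297.3°, groundspeed 215.0 kt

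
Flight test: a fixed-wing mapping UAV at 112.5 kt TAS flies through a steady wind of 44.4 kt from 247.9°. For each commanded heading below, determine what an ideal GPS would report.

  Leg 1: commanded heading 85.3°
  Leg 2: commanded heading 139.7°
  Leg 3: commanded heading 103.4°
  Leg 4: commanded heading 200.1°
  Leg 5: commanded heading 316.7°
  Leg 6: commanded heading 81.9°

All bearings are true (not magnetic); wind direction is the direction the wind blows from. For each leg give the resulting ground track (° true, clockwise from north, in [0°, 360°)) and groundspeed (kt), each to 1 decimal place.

Leg 1: heading 85.3°; drift -4.9° → track 80.4°, groundspeed 155.4 kt
Leg 2: heading 139.7°; drift -18.5° → track 121.2°, groundspeed 133.2 kt
Leg 3: heading 103.4°; drift -9.8° → track 93.6°, groundspeed 150.9 kt
Leg 4: heading 200.1°; drift -21.7° → track 178.4°, groundspeed 89.0 kt
Leg 5: heading 316.7°; drift +23.2° → track 339.9°, groundspeed 105.0 kt
Leg 6: heading 81.9°; drift -3.9° → track 78.0°, groundspeed 156.0 kt

Leg 1: track=80.4°, groundspeed=155.4 kt
Leg 2: track=121.2°, groundspeed=133.2 kt
Leg 3: track=93.6°, groundspeed=150.9 kt
Leg 4: track=178.4°, groundspeed=89.0 kt
Leg 5: track=339.9°, groundspeed=105.0 kt
Leg 6: track=78.0°, groundspeed=156.0 kt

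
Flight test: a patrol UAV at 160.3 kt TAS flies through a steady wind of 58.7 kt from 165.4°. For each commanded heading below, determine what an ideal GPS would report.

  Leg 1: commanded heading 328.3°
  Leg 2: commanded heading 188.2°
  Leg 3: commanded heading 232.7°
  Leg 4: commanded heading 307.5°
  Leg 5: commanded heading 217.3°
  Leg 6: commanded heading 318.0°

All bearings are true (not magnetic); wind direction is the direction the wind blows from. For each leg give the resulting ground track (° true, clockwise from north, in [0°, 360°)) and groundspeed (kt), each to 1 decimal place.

Leg 1: heading 328.3°; drift +4.6° → track 332.9°, groundspeed 217.1 kt
Leg 2: heading 188.2°; drift +12.1° → track 200.3°, groundspeed 108.6 kt
Leg 3: heading 232.7°; drift +21.5° → track 254.2°, groundspeed 147.9 kt
Leg 4: heading 307.5°; drift +9.9° → track 317.4°, groundspeed 209.7 kt
Leg 5: heading 217.3°; drift +20.4° → track 237.7°, groundspeed 132.4 kt
Leg 6: heading 318.0°; drift +7.2° → track 325.2°, groundspeed 214.1 kt

Leg 1: track=332.9°, groundspeed=217.1 kt
Leg 2: track=200.3°, groundspeed=108.6 kt
Leg 3: track=254.2°, groundspeed=147.9 kt
Leg 4: track=317.4°, groundspeed=209.7 kt
Leg 5: track=237.7°, groundspeed=132.4 kt
Leg 6: track=325.2°, groundspeed=214.1 kt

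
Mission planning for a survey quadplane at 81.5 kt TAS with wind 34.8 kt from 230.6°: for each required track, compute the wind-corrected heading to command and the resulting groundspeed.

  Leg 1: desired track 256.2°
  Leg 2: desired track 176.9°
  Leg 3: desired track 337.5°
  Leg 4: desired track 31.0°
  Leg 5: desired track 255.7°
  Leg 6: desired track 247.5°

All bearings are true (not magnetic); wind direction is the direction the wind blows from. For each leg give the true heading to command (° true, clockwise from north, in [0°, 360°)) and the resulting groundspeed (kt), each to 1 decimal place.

Leg 1: heading=245.6°, groundspeed=48.7 kt
Leg 2: heading=197.0°, groundspeed=55.9 kt
Leg 3: heading=313.4°, groundspeed=84.5 kt
Leg 4: heading=22.8°, groundspeed=113.4 kt
Leg 5: heading=245.3°, groundspeed=48.6 kt
Leg 6: heading=240.4°, groundspeed=47.6 kt

Leg 1: desired track 256.2°; wind correction -10.6° → command heading 245.6°, groundspeed 48.7 kt
Leg 2: desired track 176.9°; wind correction +20.1° → command heading 197.0°, groundspeed 55.9 kt
Leg 3: desired track 337.5°; wind correction -24.1° → command heading 313.4°, groundspeed 84.5 kt
Leg 4: desired track 31.0°; wind correction -8.2° → command heading 22.8°, groundspeed 113.4 kt
Leg 5: desired track 255.7°; wind correction -10.4° → command heading 245.3°, groundspeed 48.6 kt
Leg 6: desired track 247.5°; wind correction -7.1° → command heading 240.4°, groundspeed 47.6 kt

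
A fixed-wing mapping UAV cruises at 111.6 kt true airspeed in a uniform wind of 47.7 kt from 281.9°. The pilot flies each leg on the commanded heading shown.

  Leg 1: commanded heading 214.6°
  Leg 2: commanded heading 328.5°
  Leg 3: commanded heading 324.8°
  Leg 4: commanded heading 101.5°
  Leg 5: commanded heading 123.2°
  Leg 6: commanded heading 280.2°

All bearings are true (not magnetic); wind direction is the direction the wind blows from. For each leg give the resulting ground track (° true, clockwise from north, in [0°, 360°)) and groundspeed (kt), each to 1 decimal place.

Leg 1: track=189.3°, groundspeed=103.1 kt
Leg 2: track=352.2°, groundspeed=86.1 kt
Leg 3: track=347.8°, groundspeed=83.3 kt
Leg 4: track=101.6°, groundspeed=159.3 kt
Leg 5: track=116.9°, groundspeed=157.0 kt
Leg 6: track=278.9°, groundspeed=63.9 kt

Leg 1: heading 214.6°; drift -25.3° → track 189.3°, groundspeed 103.1 kt
Leg 2: heading 328.5°; drift +23.7° → track 352.2°, groundspeed 86.1 kt
Leg 3: heading 324.8°; drift +23.0° → track 347.8°, groundspeed 83.3 kt
Leg 4: heading 101.5°; drift +0.1° → track 101.6°, groundspeed 159.3 kt
Leg 5: heading 123.2°; drift -6.3° → track 116.9°, groundspeed 157.0 kt
Leg 6: heading 280.2°; drift -1.3° → track 278.9°, groundspeed 63.9 kt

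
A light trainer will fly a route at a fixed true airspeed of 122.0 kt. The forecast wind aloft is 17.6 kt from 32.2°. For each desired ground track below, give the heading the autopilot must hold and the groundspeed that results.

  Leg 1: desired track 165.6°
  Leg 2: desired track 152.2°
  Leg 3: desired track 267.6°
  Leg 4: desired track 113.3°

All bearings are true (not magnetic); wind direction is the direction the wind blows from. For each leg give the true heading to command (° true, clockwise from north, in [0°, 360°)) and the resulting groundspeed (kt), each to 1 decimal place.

Leg 1: desired track 165.6°; wind correction -6.0° → command heading 159.6°, groundspeed 133.4 kt
Leg 2: desired track 152.2°; wind correction -7.2° → command heading 145.0°, groundspeed 129.8 kt
Leg 3: desired track 267.6°; wind correction +6.8° → command heading 274.4°, groundspeed 131.1 kt
Leg 4: desired track 113.3°; wind correction -8.2° → command heading 105.1°, groundspeed 118.0 kt

Leg 1: heading=159.6°, groundspeed=133.4 kt
Leg 2: heading=145.0°, groundspeed=129.8 kt
Leg 3: heading=274.4°, groundspeed=131.1 kt
Leg 4: heading=105.1°, groundspeed=118.0 kt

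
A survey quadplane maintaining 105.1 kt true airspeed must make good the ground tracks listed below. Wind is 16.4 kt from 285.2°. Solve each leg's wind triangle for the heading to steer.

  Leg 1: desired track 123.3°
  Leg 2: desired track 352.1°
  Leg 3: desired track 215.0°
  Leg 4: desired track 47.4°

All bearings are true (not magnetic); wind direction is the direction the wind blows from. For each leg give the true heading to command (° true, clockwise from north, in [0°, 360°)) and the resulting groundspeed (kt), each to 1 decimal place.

Leg 1: heading=126.1°, groundspeed=120.6 kt
Leg 2: heading=343.8°, groundspeed=97.6 kt
Leg 3: heading=223.4°, groundspeed=98.4 kt
Leg 4: heading=39.8°, groundspeed=112.9 kt

Leg 1: desired track 123.3°; wind correction +2.8° → command heading 126.1°, groundspeed 120.6 kt
Leg 2: desired track 352.1°; wind correction -8.3° → command heading 343.8°, groundspeed 97.6 kt
Leg 3: desired track 215.0°; wind correction +8.4° → command heading 223.4°, groundspeed 98.4 kt
Leg 4: desired track 47.4°; wind correction -7.6° → command heading 39.8°, groundspeed 112.9 kt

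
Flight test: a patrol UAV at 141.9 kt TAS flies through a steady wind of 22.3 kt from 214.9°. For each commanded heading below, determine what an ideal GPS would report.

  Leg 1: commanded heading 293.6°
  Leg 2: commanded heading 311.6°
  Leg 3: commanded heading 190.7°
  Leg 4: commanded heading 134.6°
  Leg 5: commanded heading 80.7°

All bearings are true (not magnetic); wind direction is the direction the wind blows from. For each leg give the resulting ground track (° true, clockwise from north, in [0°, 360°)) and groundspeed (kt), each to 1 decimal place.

Leg 1: heading 293.6°; drift +9.0° → track 302.6°, groundspeed 139.3 kt
Leg 2: heading 311.6°; drift +8.7° → track 320.3°, groundspeed 146.2 kt
Leg 3: heading 190.7°; drift -4.3° → track 186.4°, groundspeed 121.9 kt
Leg 4: heading 134.6°; drift -9.0° → track 125.6°, groundspeed 139.9 kt
Leg 5: heading 80.7°; drift -5.8° → track 74.9°, groundspeed 158.3 kt

Leg 1: track=302.6°, groundspeed=139.3 kt
Leg 2: track=320.3°, groundspeed=146.2 kt
Leg 3: track=186.4°, groundspeed=121.9 kt
Leg 4: track=125.6°, groundspeed=139.9 kt
Leg 5: track=74.9°, groundspeed=158.3 kt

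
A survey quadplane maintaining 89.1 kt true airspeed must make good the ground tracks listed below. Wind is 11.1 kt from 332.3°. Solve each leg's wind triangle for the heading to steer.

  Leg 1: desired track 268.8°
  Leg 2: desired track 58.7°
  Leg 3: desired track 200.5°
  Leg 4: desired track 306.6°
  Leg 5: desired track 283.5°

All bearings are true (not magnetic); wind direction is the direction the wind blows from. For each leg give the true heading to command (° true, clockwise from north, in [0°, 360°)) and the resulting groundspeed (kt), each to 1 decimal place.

Leg 1: desired track 268.8°; wind correction +6.4° → command heading 275.2°, groundspeed 83.6 kt
Leg 2: desired track 58.7°; wind correction -7.1° → command heading 51.6°, groundspeed 87.7 kt
Leg 3: desired track 200.5°; wind correction +5.3° → command heading 205.8°, groundspeed 96.1 kt
Leg 4: desired track 306.6°; wind correction +3.1° → command heading 309.7°, groundspeed 79.0 kt
Leg 5: desired track 283.5°; wind correction +5.4° → command heading 288.9°, groundspeed 81.4 kt

Leg 1: heading=275.2°, groundspeed=83.6 kt
Leg 2: heading=51.6°, groundspeed=87.7 kt
Leg 3: heading=205.8°, groundspeed=96.1 kt
Leg 4: heading=309.7°, groundspeed=79.0 kt
Leg 5: heading=288.9°, groundspeed=81.4 kt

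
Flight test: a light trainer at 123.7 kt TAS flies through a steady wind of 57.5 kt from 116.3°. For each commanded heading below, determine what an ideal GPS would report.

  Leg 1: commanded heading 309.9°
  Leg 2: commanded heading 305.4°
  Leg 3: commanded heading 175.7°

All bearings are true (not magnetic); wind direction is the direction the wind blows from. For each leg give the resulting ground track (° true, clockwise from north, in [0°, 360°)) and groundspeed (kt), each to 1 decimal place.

Leg 1: heading 309.9°; drift -4.3° → track 305.6°, groundspeed 180.1 kt
Leg 2: heading 305.4°; drift -2.9° → track 302.5°, groundspeed 180.7 kt
Leg 3: heading 175.7°; drift +27.7° → track 203.4°, groundspeed 106.6 kt

Leg 1: track=305.6°, groundspeed=180.1 kt
Leg 2: track=302.5°, groundspeed=180.7 kt
Leg 3: track=203.4°, groundspeed=106.6 kt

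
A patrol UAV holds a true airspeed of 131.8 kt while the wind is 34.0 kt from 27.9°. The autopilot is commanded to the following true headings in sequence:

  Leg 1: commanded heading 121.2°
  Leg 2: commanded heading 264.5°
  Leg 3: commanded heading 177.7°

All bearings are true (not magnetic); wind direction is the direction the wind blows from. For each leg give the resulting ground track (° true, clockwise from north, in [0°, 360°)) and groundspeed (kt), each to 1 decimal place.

Leg 1: heading 121.2°; drift +14.2° → track 135.4°, groundspeed 138.0 kt
Leg 2: heading 264.5°; drift -10.7° → track 253.8°, groundspeed 153.2 kt
Leg 3: heading 177.7°; drift +6.1° → track 183.8°, groundspeed 162.1 kt

Leg 1: track=135.4°, groundspeed=138.0 kt
Leg 2: track=253.8°, groundspeed=153.2 kt
Leg 3: track=183.8°, groundspeed=162.1 kt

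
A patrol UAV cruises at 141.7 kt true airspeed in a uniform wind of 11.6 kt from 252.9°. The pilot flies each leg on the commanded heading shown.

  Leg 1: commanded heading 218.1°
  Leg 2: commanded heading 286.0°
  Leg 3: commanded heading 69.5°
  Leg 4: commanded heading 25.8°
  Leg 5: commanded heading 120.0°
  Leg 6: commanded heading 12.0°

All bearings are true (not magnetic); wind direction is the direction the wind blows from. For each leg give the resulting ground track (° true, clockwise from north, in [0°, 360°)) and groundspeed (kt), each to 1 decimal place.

Leg 1: track=215.2°, groundspeed=132.3 kt
Leg 2: track=288.7°, groundspeed=132.1 kt
Leg 3: track=69.8°, groundspeed=153.3 kt
Leg 4: track=29.1°, groundspeed=149.8 kt
Leg 5: track=116.7°, groundspeed=149.8 kt
Leg 6: track=15.9°, groundspeed=147.7 kt

Leg 1: heading 218.1°; drift -2.9° → track 215.2°, groundspeed 132.3 kt
Leg 2: heading 286.0°; drift +2.7° → track 288.7°, groundspeed 132.1 kt
Leg 3: heading 69.5°; drift +0.3° → track 69.8°, groundspeed 153.3 kt
Leg 4: heading 25.8°; drift +3.3° → track 29.1°, groundspeed 149.8 kt
Leg 5: heading 120.0°; drift -3.3° → track 116.7°, groundspeed 149.8 kt
Leg 6: heading 12.0°; drift +3.9° → track 15.9°, groundspeed 147.7 kt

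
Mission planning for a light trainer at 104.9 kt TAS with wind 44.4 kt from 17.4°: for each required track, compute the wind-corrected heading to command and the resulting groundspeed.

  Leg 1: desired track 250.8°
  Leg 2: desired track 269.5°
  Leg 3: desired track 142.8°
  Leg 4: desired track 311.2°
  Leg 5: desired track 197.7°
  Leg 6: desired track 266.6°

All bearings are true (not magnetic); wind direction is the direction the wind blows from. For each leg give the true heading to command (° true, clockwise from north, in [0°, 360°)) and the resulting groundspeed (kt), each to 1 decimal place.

Leg 1: heading=270.7°, groundspeed=125.1 kt
Leg 2: heading=293.3°, groundspeed=109.7 kt
Leg 3: heading=122.6°, groundspeed=124.2 kt
Leg 4: heading=334.0°, groundspeed=78.8 kt
Leg 5: heading=197.8°, groundspeed=149.3 kt
Leg 6: heading=289.9°, groundspeed=112.1 kt

Leg 1: desired track 250.8°; wind correction +19.9° → command heading 270.7°, groundspeed 125.1 kt
Leg 2: desired track 269.5°; wind correction +23.8° → command heading 293.3°, groundspeed 109.7 kt
Leg 3: desired track 142.8°; wind correction -20.2° → command heading 122.6°, groundspeed 124.2 kt
Leg 4: desired track 311.2°; wind correction +22.8° → command heading 334.0°, groundspeed 78.8 kt
Leg 5: desired track 197.7°; wind correction +0.1° → command heading 197.8°, groundspeed 149.3 kt
Leg 6: desired track 266.6°; wind correction +23.3° → command heading 289.9°, groundspeed 112.1 kt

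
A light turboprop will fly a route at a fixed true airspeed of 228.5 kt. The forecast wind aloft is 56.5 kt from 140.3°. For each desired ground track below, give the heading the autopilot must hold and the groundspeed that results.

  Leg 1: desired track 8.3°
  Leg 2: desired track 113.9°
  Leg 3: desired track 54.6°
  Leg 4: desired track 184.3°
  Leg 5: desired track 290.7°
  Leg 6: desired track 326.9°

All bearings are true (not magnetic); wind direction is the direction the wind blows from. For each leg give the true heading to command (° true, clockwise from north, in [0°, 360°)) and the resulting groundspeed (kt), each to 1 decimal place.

Leg 1: heading=18.9°, groundspeed=262.4 kt
Leg 2: heading=120.2°, groundspeed=176.5 kt
Leg 3: heading=68.9°, groundspeed=217.2 kt
Leg 4: heading=174.4°, groundspeed=184.5 kt
Leg 5: heading=283.7°, groundspeed=275.9 kt
Leg 6: heading=328.5°, groundspeed=284.5 kt

Leg 1: desired track 8.3°; wind correction +10.6° → command heading 18.9°, groundspeed 262.4 kt
Leg 2: desired track 113.9°; wind correction +6.3° → command heading 120.2°, groundspeed 176.5 kt
Leg 3: desired track 54.6°; wind correction +14.3° → command heading 68.9°, groundspeed 217.2 kt
Leg 4: desired track 184.3°; wind correction -9.9° → command heading 174.4°, groundspeed 184.5 kt
Leg 5: desired track 290.7°; wind correction -7.0° → command heading 283.7°, groundspeed 275.9 kt
Leg 6: desired track 326.9°; wind correction +1.6° → command heading 328.5°, groundspeed 284.5 kt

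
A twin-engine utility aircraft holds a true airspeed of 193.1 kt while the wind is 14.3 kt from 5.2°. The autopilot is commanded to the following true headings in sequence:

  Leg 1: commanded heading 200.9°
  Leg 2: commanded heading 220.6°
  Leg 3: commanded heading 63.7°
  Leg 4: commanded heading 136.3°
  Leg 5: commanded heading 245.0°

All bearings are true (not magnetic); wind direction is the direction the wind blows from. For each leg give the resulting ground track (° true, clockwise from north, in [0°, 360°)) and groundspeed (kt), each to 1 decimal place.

Leg 1: heading 200.9°; drift -1.1° → track 199.8°, groundspeed 206.9 kt
Leg 2: heading 220.6°; drift -2.3° → track 218.3°, groundspeed 204.9 kt
Leg 3: heading 63.7°; drift +3.8° → track 67.5°, groundspeed 186.0 kt
Leg 4: heading 136.3°; drift +3.0° → track 139.3°, groundspeed 202.8 kt
Leg 5: heading 245.0°; drift -3.5° → track 241.5°, groundspeed 200.7 kt

Leg 1: track=199.8°, groundspeed=206.9 kt
Leg 2: track=218.3°, groundspeed=204.9 kt
Leg 3: track=67.5°, groundspeed=186.0 kt
Leg 4: track=139.3°, groundspeed=202.8 kt
Leg 5: track=241.5°, groundspeed=200.7 kt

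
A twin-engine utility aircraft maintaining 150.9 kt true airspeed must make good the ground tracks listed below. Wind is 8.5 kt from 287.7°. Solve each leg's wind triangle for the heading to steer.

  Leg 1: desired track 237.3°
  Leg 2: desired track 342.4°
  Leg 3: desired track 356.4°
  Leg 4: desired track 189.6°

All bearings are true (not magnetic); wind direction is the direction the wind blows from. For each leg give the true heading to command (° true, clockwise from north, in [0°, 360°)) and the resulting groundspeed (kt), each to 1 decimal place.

Leg 1: heading=239.8°, groundspeed=145.3 kt
Leg 2: heading=339.8°, groundspeed=145.8 kt
Leg 3: heading=353.4°, groundspeed=147.6 kt
Leg 4: heading=192.8°, groundspeed=151.9 kt

Leg 1: desired track 237.3°; wind correction +2.5° → command heading 239.8°, groundspeed 145.3 kt
Leg 2: desired track 342.4°; wind correction -2.6° → command heading 339.8°, groundspeed 145.8 kt
Leg 3: desired track 356.4°; wind correction -3.0° → command heading 353.4°, groundspeed 147.6 kt
Leg 4: desired track 189.6°; wind correction +3.2° → command heading 192.8°, groundspeed 151.9 kt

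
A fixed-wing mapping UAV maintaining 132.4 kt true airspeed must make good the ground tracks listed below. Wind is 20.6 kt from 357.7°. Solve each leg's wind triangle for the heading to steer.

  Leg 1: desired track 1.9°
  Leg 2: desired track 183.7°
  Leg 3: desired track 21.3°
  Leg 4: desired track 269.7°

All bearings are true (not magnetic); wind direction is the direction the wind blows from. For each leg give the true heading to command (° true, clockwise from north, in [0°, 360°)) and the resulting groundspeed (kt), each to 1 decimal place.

Leg 1: heading=1.2°, groundspeed=111.8 kt
Leg 2: heading=184.6°, groundspeed=152.9 kt
Leg 3: heading=17.7°, groundspeed=113.3 kt
Leg 4: heading=278.6°, groundspeed=130.1 kt

Leg 1: desired track 1.9°; wind correction -0.7° → command heading 1.2°, groundspeed 111.8 kt
Leg 2: desired track 183.7°; wind correction +0.9° → command heading 184.6°, groundspeed 152.9 kt
Leg 3: desired track 21.3°; wind correction -3.6° → command heading 17.7°, groundspeed 113.3 kt
Leg 4: desired track 269.7°; wind correction +8.9° → command heading 278.6°, groundspeed 130.1 kt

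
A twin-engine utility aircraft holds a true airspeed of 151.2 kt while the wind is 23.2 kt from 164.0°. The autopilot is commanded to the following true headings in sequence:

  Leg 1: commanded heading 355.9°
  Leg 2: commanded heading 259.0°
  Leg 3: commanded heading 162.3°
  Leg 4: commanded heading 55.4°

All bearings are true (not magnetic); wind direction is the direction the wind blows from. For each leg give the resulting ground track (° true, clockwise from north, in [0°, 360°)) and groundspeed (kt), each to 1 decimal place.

Leg 1: track=354.3°, groundspeed=174.0 kt
Leg 2: track=267.6°, groundspeed=155.0 kt
Leg 3: track=162.0°, groundspeed=128.0 kt
Leg 4: track=47.5°, groundspeed=160.1 kt

Leg 1: heading 355.9°; drift -1.6° → track 354.3°, groundspeed 174.0 kt
Leg 2: heading 259.0°; drift +8.6° → track 267.6°, groundspeed 155.0 kt
Leg 3: heading 162.3°; drift -0.3° → track 162.0°, groundspeed 128.0 kt
Leg 4: heading 55.4°; drift -7.9° → track 47.5°, groundspeed 160.1 kt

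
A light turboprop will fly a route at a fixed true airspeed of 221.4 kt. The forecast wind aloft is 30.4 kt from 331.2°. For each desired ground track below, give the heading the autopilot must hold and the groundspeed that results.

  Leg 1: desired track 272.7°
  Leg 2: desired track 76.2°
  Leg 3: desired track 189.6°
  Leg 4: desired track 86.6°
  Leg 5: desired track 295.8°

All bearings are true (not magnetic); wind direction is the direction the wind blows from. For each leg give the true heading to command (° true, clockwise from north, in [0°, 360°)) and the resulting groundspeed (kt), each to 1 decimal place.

Leg 1: heading=279.4°, groundspeed=204.0 kt
Leg 2: heading=68.6°, groundspeed=227.3 kt
Leg 3: heading=194.5°, groundspeed=244.4 kt
Leg 4: heading=79.5°, groundspeed=232.7 kt
Leg 5: heading=300.4°, groundspeed=195.9 kt

Leg 1: desired track 272.7°; wind correction +6.7° → command heading 279.4°, groundspeed 204.0 kt
Leg 2: desired track 76.2°; wind correction -7.6° → command heading 68.6°, groundspeed 227.3 kt
Leg 3: desired track 189.6°; wind correction +4.9° → command heading 194.5°, groundspeed 244.4 kt
Leg 4: desired track 86.6°; wind correction -7.1° → command heading 79.5°, groundspeed 232.7 kt
Leg 5: desired track 295.8°; wind correction +4.6° → command heading 300.4°, groundspeed 195.9 kt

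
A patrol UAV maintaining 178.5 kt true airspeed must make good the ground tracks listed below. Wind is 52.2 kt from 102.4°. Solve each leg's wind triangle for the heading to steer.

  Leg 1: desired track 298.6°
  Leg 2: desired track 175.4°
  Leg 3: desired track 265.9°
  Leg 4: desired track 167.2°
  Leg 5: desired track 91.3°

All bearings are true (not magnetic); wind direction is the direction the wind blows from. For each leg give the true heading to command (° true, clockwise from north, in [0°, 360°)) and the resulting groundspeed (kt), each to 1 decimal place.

Leg 1: desired track 298.6°; wind correction +4.7° → command heading 303.3°, groundspeed 228.0 kt
Leg 2: desired track 175.4°; wind correction -16.2° → command heading 159.2°, groundspeed 156.1 kt
Leg 3: desired track 265.9°; wind correction -4.8° → command heading 261.1°, groundspeed 227.9 kt
Leg 4: desired track 167.2°; wind correction -15.3° → command heading 151.9°, groundspeed 149.9 kt
Leg 5: desired track 91.3°; wind correction +3.2° → command heading 94.5°, groundspeed 127.0 kt

Leg 1: heading=303.3°, groundspeed=228.0 kt
Leg 2: heading=159.2°, groundspeed=156.1 kt
Leg 3: heading=261.1°, groundspeed=227.9 kt
Leg 4: heading=151.9°, groundspeed=149.9 kt
Leg 5: heading=94.5°, groundspeed=127.0 kt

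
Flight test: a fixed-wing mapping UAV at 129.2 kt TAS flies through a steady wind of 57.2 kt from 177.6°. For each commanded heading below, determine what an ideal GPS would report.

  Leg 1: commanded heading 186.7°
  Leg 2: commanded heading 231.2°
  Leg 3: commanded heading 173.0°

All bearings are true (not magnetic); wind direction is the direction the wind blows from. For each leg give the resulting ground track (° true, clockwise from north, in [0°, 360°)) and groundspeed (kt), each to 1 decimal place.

Leg 1: heading 186.7°; drift +7.1° → track 193.8°, groundspeed 73.3 kt
Leg 2: heading 231.2°; drift +25.8° → track 257.0°, groundspeed 105.8 kt
Leg 3: heading 173.0°; drift -3.6° → track 169.4°, groundspeed 72.3 kt

Leg 1: track=193.8°, groundspeed=73.3 kt
Leg 2: track=257.0°, groundspeed=105.8 kt
Leg 3: track=169.4°, groundspeed=72.3 kt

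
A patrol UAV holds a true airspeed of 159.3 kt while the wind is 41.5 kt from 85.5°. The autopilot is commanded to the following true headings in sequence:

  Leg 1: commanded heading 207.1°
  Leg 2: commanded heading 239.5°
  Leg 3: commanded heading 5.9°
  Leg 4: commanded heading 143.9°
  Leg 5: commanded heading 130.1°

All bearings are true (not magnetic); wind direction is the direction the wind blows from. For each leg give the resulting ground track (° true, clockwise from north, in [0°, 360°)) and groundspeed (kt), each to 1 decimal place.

Leg 1: track=218.1°, groundspeed=184.5 kt
Leg 2: track=244.8°, groundspeed=197.4 kt
Leg 3: track=350.9°, groundspeed=157.2 kt
Leg 4: track=158.3°, groundspeed=142.0 kt
Leg 5: track=142.8°, groundspeed=133.0 kt

Leg 1: heading 207.1°; drift +11.0° → track 218.1°, groundspeed 184.5 kt
Leg 2: heading 239.5°; drift +5.3° → track 244.8°, groundspeed 197.4 kt
Leg 3: heading 5.9°; drift -15.0° → track 350.9°, groundspeed 157.2 kt
Leg 4: heading 143.9°; drift +14.4° → track 158.3°, groundspeed 142.0 kt
Leg 5: heading 130.1°; drift +12.7° → track 142.8°, groundspeed 133.0 kt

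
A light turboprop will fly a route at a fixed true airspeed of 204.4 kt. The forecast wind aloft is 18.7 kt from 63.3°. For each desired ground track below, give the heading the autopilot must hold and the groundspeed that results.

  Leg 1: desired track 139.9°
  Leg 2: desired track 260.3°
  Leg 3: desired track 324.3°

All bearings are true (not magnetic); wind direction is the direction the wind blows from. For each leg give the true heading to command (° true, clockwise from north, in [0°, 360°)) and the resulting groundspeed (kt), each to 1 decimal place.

Leg 1: heading=134.8°, groundspeed=199.3 kt
Leg 2: heading=261.8°, groundspeed=222.2 kt
Leg 3: heading=329.5°, groundspeed=206.5 kt

Leg 1: desired track 139.9°; wind correction -5.1° → command heading 134.8°, groundspeed 199.3 kt
Leg 2: desired track 260.3°; wind correction +1.5° → command heading 261.8°, groundspeed 222.2 kt
Leg 3: desired track 324.3°; wind correction +5.2° → command heading 329.5°, groundspeed 206.5 kt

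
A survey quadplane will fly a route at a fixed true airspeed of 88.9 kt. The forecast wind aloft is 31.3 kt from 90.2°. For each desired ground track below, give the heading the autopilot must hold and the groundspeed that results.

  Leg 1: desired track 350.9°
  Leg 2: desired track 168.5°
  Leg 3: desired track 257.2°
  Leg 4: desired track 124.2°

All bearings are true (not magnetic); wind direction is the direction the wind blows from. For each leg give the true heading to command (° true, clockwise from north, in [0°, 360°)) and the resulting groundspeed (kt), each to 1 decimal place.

Leg 1: heading=11.2°, groundspeed=88.4 kt
Leg 2: heading=148.3°, groundspeed=77.1 kt
Leg 3: heading=252.7°, groundspeed=119.1 kt
Leg 4: heading=112.8°, groundspeed=61.2 kt

Leg 1: desired track 350.9°; wind correction +20.3° → command heading 11.2°, groundspeed 88.4 kt
Leg 2: desired track 168.5°; wind correction -20.2° → command heading 148.3°, groundspeed 77.1 kt
Leg 3: desired track 257.2°; wind correction -4.5° → command heading 252.7°, groundspeed 119.1 kt
Leg 4: desired track 124.2°; wind correction -11.4° → command heading 112.8°, groundspeed 61.2 kt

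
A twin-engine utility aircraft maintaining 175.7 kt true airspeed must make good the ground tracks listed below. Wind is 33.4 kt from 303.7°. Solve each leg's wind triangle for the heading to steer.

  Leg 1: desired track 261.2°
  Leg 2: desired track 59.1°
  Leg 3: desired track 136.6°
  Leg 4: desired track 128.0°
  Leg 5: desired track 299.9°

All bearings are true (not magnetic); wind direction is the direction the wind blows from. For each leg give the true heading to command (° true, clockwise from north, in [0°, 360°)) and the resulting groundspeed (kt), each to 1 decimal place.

Leg 1: heading=268.6°, groundspeed=149.6 kt
Leg 2: heading=49.2°, groundspeed=187.4 kt
Leg 3: heading=139.0°, groundspeed=208.1 kt
Leg 4: heading=128.8°, groundspeed=209.0 kt
Leg 5: heading=300.6°, groundspeed=142.4 kt

Leg 1: desired track 261.2°; wind correction +7.4° → command heading 268.6°, groundspeed 149.6 kt
Leg 2: desired track 59.1°; wind correction -9.9° → command heading 49.2°, groundspeed 187.4 kt
Leg 3: desired track 136.6°; wind correction +2.4° → command heading 139.0°, groundspeed 208.1 kt
Leg 4: desired track 128.0°; wind correction +0.8° → command heading 128.8°, groundspeed 209.0 kt
Leg 5: desired track 299.9°; wind correction +0.7° → command heading 300.6°, groundspeed 142.4 kt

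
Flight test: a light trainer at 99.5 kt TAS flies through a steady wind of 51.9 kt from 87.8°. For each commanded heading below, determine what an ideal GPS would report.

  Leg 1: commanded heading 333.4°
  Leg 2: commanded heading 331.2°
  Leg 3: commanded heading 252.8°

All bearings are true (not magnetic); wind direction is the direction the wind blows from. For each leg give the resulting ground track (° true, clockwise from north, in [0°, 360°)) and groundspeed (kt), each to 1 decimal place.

Leg 1: heading 333.4°; drift -21.3° → track 312.1°, groundspeed 129.8 kt
Leg 2: heading 331.2°; drift -20.7° → track 310.5°, groundspeed 131.2 kt
Leg 3: heading 252.8°; drift +5.1° → track 257.9°, groundspeed 150.2 kt

Leg 1: track=312.1°, groundspeed=129.8 kt
Leg 2: track=310.5°, groundspeed=131.2 kt
Leg 3: track=257.9°, groundspeed=150.2 kt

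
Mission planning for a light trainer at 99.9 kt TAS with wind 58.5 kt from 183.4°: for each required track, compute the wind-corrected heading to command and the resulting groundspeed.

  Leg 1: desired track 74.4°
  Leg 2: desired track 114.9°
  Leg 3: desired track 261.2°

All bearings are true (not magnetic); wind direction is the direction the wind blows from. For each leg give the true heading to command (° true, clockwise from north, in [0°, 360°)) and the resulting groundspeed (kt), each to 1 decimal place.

Leg 1: desired track 74.4°; wind correction +33.6° → command heading 108.0°, groundspeed 102.2 kt
Leg 2: desired track 114.9°; wind correction +33.0° → command heading 147.9°, groundspeed 62.3 kt
Leg 3: desired track 261.2°; wind correction -34.9° → command heading 226.3°, groundspeed 69.6 kt

Leg 1: heading=108.0°, groundspeed=102.2 kt
Leg 2: heading=147.9°, groundspeed=62.3 kt
Leg 3: heading=226.3°, groundspeed=69.6 kt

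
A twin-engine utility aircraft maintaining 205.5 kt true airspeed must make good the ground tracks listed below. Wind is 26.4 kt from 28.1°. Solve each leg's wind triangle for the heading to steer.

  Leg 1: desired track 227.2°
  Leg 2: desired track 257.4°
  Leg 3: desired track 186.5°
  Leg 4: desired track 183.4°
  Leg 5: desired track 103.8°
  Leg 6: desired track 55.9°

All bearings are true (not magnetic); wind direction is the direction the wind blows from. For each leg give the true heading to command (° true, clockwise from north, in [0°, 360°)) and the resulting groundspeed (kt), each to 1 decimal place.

Leg 1: heading=229.6°, groundspeed=230.3 kt
Leg 2: heading=263.0°, groundspeed=221.7 kt
Leg 3: heading=183.8°, groundspeed=229.8 kt
Leg 4: heading=180.3°, groundspeed=229.2 kt
Leg 5: heading=96.6°, groundspeed=197.4 kt
Leg 6: heading=52.5°, groundspeed=181.8 kt

Leg 1: desired track 227.2°; wind correction +2.4° → command heading 229.6°, groundspeed 230.3 kt
Leg 2: desired track 257.4°; wind correction +5.6° → command heading 263.0°, groundspeed 221.7 kt
Leg 3: desired track 186.5°; wind correction -2.7° → command heading 183.8°, groundspeed 229.8 kt
Leg 4: desired track 183.4°; wind correction -3.1° → command heading 180.3°, groundspeed 229.2 kt
Leg 5: desired track 103.8°; wind correction -7.2° → command heading 96.6°, groundspeed 197.4 kt
Leg 6: desired track 55.9°; wind correction -3.4° → command heading 52.5°, groundspeed 181.8 kt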